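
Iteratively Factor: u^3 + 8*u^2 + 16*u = (u + 4)*(u^2 + 4*u) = u*(u + 4)*(u + 4)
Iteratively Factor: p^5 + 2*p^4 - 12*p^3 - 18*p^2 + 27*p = (p + 3)*(p^4 - p^3 - 9*p^2 + 9*p) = p*(p + 3)*(p^3 - p^2 - 9*p + 9) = p*(p - 1)*(p + 3)*(p^2 - 9) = p*(p - 1)*(p + 3)^2*(p - 3)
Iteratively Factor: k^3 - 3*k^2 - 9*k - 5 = (k + 1)*(k^2 - 4*k - 5) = (k - 5)*(k + 1)*(k + 1)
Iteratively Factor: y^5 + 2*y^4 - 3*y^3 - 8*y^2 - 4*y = (y)*(y^4 + 2*y^3 - 3*y^2 - 8*y - 4) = y*(y - 2)*(y^3 + 4*y^2 + 5*y + 2) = y*(y - 2)*(y + 1)*(y^2 + 3*y + 2) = y*(y - 2)*(y + 1)^2*(y + 2)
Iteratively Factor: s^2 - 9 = (s - 3)*(s + 3)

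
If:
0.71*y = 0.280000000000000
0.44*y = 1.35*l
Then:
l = 0.13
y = 0.39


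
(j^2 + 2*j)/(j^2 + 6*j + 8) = j/(j + 4)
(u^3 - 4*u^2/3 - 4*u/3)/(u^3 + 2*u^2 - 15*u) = (3*u^2 - 4*u - 4)/(3*(u^2 + 2*u - 15))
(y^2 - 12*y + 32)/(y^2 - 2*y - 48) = (y - 4)/(y + 6)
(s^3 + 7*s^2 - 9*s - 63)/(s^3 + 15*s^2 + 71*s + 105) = (s - 3)/(s + 5)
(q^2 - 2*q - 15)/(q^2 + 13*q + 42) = (q^2 - 2*q - 15)/(q^2 + 13*q + 42)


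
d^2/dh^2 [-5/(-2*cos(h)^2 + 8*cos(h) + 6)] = 5*(2*sin(h)^4 + 6*sin(h)^2*cos(h) - 15*sin(h)^2 - 6)/(sin(h)^2 + 4*cos(h) + 2)^3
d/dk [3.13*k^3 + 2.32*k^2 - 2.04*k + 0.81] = 9.39*k^2 + 4.64*k - 2.04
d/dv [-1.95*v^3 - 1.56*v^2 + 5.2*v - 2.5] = -5.85*v^2 - 3.12*v + 5.2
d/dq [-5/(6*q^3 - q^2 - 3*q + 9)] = 5*(18*q^2 - 2*q - 3)/(6*q^3 - q^2 - 3*q + 9)^2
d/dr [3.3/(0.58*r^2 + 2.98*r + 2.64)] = (-3.828*r - 9.834)/(0.58*r^2 + 2.98*r + 2.64)^2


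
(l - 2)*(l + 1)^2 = l^3 - 3*l - 2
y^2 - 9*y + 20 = (y - 5)*(y - 4)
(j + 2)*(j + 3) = j^2 + 5*j + 6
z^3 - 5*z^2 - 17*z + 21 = (z - 7)*(z - 1)*(z + 3)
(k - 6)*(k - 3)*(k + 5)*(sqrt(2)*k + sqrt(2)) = sqrt(2)*k^4 - 3*sqrt(2)*k^3 - 31*sqrt(2)*k^2 + 63*sqrt(2)*k + 90*sqrt(2)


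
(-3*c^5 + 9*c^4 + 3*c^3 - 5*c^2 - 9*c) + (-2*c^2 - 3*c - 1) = -3*c^5 + 9*c^4 + 3*c^3 - 7*c^2 - 12*c - 1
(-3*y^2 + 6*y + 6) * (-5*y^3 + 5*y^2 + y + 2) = 15*y^5 - 45*y^4 - 3*y^3 + 30*y^2 + 18*y + 12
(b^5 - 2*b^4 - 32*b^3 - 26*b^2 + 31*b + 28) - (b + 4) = b^5 - 2*b^4 - 32*b^3 - 26*b^2 + 30*b + 24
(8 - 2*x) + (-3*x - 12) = -5*x - 4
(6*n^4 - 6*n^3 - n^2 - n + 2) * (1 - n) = -6*n^5 + 12*n^4 - 5*n^3 - 3*n + 2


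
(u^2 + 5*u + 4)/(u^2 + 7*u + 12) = (u + 1)/(u + 3)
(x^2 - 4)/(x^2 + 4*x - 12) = (x + 2)/(x + 6)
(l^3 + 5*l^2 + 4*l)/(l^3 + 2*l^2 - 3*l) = (l^2 + 5*l + 4)/(l^2 + 2*l - 3)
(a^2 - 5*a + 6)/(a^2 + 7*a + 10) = (a^2 - 5*a + 6)/(a^2 + 7*a + 10)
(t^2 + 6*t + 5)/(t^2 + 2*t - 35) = (t^2 + 6*t + 5)/(t^2 + 2*t - 35)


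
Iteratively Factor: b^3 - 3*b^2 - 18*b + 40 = (b + 4)*(b^2 - 7*b + 10) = (b - 5)*(b + 4)*(b - 2)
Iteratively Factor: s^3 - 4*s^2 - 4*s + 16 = (s + 2)*(s^2 - 6*s + 8) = (s - 2)*(s + 2)*(s - 4)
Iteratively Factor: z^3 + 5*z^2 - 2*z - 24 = (z + 3)*(z^2 + 2*z - 8) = (z - 2)*(z + 3)*(z + 4)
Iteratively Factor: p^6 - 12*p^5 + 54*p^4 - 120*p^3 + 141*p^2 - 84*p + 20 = (p - 1)*(p^5 - 11*p^4 + 43*p^3 - 77*p^2 + 64*p - 20) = (p - 2)*(p - 1)*(p^4 - 9*p^3 + 25*p^2 - 27*p + 10) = (p - 2)*(p - 1)^2*(p^3 - 8*p^2 + 17*p - 10) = (p - 5)*(p - 2)*(p - 1)^2*(p^2 - 3*p + 2) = (p - 5)*(p - 2)^2*(p - 1)^2*(p - 1)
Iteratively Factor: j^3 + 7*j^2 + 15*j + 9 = (j + 3)*(j^2 + 4*j + 3) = (j + 1)*(j + 3)*(j + 3)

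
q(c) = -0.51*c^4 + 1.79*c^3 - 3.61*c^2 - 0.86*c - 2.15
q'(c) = -2.04*c^3 + 5.37*c^2 - 7.22*c - 0.86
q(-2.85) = -104.11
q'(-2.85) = 110.56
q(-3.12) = -137.30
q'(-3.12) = 135.90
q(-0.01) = -2.14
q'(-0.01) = -0.79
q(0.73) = -4.15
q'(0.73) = -4.06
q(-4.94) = -605.51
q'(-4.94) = 411.78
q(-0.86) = -5.50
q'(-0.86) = 10.62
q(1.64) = -9.06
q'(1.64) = -7.26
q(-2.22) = -50.00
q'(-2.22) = 63.95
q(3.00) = -30.20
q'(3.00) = -29.27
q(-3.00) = -121.70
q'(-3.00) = 124.21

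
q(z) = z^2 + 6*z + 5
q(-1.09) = -0.35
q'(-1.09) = 3.82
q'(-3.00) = 0.00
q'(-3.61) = -1.22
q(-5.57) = 2.60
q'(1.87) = 9.74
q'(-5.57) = -5.14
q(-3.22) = -3.95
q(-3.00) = -4.00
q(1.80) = 19.04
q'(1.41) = 8.82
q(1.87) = 19.72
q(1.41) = 15.45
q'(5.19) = 16.38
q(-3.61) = -3.63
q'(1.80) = 9.60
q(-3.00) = -4.00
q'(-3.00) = 0.00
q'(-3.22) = -0.44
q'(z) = 2*z + 6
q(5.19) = 63.08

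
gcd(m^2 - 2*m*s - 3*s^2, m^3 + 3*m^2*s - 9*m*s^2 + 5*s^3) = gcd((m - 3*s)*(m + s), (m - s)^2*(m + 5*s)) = 1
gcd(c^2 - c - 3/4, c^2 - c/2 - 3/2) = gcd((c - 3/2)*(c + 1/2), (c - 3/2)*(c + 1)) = c - 3/2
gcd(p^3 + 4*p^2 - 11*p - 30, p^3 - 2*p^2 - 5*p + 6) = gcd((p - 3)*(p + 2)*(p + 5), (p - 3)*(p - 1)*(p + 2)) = p^2 - p - 6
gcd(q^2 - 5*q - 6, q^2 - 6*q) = q - 6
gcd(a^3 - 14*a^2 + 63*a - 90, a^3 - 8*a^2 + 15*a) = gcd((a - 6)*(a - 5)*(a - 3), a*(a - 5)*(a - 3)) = a^2 - 8*a + 15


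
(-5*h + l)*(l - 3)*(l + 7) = -5*h*l^2 - 20*h*l + 105*h + l^3 + 4*l^2 - 21*l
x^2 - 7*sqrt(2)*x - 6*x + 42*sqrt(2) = (x - 6)*(x - 7*sqrt(2))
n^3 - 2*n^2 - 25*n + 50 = (n - 5)*(n - 2)*(n + 5)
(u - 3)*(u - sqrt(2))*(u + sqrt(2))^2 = u^4 - 3*u^3 + sqrt(2)*u^3 - 3*sqrt(2)*u^2 - 2*u^2 - 2*sqrt(2)*u + 6*u + 6*sqrt(2)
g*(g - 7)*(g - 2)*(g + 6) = g^4 - 3*g^3 - 40*g^2 + 84*g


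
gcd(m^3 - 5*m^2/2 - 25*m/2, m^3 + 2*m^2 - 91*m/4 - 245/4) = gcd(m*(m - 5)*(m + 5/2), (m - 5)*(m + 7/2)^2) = m - 5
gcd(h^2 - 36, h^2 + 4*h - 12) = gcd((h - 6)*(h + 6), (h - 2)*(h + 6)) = h + 6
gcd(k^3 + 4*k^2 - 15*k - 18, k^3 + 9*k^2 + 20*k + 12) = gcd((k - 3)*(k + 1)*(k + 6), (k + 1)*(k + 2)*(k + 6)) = k^2 + 7*k + 6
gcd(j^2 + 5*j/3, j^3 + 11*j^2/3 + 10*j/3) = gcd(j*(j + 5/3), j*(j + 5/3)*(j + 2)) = j^2 + 5*j/3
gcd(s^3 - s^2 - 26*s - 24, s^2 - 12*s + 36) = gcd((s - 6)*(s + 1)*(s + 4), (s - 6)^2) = s - 6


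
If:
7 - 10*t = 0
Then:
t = 7/10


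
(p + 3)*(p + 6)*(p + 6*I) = p^3 + 9*p^2 + 6*I*p^2 + 18*p + 54*I*p + 108*I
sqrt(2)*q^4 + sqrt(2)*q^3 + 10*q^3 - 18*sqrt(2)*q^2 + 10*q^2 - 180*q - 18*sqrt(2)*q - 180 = (q - 3*sqrt(2))*(q + 3*sqrt(2))*(q + 5*sqrt(2))*(sqrt(2)*q + sqrt(2))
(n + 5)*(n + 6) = n^2 + 11*n + 30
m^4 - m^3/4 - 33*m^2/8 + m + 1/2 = (m - 2)*(m - 1/2)*(m + 1/4)*(m + 2)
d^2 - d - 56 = (d - 8)*(d + 7)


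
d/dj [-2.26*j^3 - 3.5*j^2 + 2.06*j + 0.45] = -6.78*j^2 - 7.0*j + 2.06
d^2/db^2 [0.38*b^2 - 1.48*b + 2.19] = 0.760000000000000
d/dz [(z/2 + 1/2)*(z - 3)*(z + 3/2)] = 3*z^2/2 - z/2 - 3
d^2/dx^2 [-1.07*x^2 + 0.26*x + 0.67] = -2.14000000000000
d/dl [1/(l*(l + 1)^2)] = (-3*l - 1)/(l^2*(l + 1)^3)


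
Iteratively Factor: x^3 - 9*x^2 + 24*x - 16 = (x - 4)*(x^2 - 5*x + 4) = (x - 4)*(x - 1)*(x - 4)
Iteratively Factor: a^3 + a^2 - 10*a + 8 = (a - 2)*(a^2 + 3*a - 4) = (a - 2)*(a - 1)*(a + 4)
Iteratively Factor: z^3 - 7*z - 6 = (z + 2)*(z^2 - 2*z - 3) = (z + 1)*(z + 2)*(z - 3)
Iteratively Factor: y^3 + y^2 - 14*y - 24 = (y + 2)*(y^2 - y - 12) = (y + 2)*(y + 3)*(y - 4)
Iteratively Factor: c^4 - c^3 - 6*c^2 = (c - 3)*(c^3 + 2*c^2) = c*(c - 3)*(c^2 + 2*c) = c*(c - 3)*(c + 2)*(c)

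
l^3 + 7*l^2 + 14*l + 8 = (l + 1)*(l + 2)*(l + 4)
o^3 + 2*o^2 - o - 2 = (o - 1)*(o + 1)*(o + 2)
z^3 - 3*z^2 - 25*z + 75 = (z - 5)*(z - 3)*(z + 5)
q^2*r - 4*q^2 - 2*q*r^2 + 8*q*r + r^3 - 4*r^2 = (-q + r)^2*(r - 4)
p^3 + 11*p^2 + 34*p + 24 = (p + 1)*(p + 4)*(p + 6)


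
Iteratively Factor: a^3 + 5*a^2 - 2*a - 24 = (a + 3)*(a^2 + 2*a - 8) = (a - 2)*(a + 3)*(a + 4)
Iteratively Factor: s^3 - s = (s + 1)*(s^2 - s) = s*(s + 1)*(s - 1)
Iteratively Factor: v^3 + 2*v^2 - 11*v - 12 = (v - 3)*(v^2 + 5*v + 4) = (v - 3)*(v + 1)*(v + 4)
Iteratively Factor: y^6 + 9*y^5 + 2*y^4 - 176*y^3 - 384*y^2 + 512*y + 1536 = (y + 4)*(y^5 + 5*y^4 - 18*y^3 - 104*y^2 + 32*y + 384) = (y + 4)^2*(y^4 + y^3 - 22*y^2 - 16*y + 96) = (y + 3)*(y + 4)^2*(y^3 - 2*y^2 - 16*y + 32) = (y - 2)*(y + 3)*(y + 4)^2*(y^2 - 16) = (y - 4)*(y - 2)*(y + 3)*(y + 4)^2*(y + 4)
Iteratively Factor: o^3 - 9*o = (o)*(o^2 - 9) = o*(o - 3)*(o + 3)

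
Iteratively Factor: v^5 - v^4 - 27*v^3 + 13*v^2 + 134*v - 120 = (v + 4)*(v^4 - 5*v^3 - 7*v^2 + 41*v - 30) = (v + 3)*(v + 4)*(v^3 - 8*v^2 + 17*v - 10) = (v - 2)*(v + 3)*(v + 4)*(v^2 - 6*v + 5) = (v - 5)*(v - 2)*(v + 3)*(v + 4)*(v - 1)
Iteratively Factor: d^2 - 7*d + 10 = (d - 5)*(d - 2)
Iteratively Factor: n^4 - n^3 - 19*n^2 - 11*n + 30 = (n - 1)*(n^3 - 19*n - 30) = (n - 5)*(n - 1)*(n^2 + 5*n + 6) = (n - 5)*(n - 1)*(n + 3)*(n + 2)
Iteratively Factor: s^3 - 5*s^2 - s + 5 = (s - 1)*(s^2 - 4*s - 5) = (s - 5)*(s - 1)*(s + 1)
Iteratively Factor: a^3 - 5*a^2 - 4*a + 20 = (a - 2)*(a^2 - 3*a - 10) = (a - 5)*(a - 2)*(a + 2)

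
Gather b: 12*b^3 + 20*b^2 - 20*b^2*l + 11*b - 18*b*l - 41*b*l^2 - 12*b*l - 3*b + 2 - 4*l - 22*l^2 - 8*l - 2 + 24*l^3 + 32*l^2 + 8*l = 12*b^3 + b^2*(20 - 20*l) + b*(-41*l^2 - 30*l + 8) + 24*l^3 + 10*l^2 - 4*l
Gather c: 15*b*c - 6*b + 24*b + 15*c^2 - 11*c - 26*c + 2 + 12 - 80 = 18*b + 15*c^2 + c*(15*b - 37) - 66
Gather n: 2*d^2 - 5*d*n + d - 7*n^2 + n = 2*d^2 + d - 7*n^2 + n*(1 - 5*d)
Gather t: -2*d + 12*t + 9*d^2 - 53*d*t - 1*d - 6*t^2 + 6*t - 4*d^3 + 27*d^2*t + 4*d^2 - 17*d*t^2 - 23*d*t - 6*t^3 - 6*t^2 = -4*d^3 + 13*d^2 - 3*d - 6*t^3 + t^2*(-17*d - 12) + t*(27*d^2 - 76*d + 18)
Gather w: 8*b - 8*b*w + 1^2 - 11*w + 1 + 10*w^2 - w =8*b + 10*w^2 + w*(-8*b - 12) + 2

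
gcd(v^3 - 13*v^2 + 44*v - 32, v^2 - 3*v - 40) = v - 8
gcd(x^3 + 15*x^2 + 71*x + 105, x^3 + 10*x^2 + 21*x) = x^2 + 10*x + 21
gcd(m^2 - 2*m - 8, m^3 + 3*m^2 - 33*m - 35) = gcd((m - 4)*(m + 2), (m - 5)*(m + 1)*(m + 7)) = 1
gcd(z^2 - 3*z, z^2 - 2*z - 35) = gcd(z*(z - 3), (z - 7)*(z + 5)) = 1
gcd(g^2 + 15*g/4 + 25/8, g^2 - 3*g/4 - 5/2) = g + 5/4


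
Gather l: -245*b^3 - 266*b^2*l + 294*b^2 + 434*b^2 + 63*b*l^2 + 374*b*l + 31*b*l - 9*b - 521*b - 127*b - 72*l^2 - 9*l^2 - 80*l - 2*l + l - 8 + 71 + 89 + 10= -245*b^3 + 728*b^2 - 657*b + l^2*(63*b - 81) + l*(-266*b^2 + 405*b - 81) + 162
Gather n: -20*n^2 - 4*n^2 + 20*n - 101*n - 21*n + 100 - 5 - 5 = -24*n^2 - 102*n + 90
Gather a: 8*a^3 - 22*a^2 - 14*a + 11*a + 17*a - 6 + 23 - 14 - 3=8*a^3 - 22*a^2 + 14*a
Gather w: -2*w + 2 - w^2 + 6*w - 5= -w^2 + 4*w - 3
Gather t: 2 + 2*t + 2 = 2*t + 4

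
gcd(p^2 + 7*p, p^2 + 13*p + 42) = p + 7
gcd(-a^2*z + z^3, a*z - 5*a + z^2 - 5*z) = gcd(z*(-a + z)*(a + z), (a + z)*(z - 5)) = a + z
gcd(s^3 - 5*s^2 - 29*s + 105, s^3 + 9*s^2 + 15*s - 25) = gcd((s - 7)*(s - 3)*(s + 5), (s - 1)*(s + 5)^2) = s + 5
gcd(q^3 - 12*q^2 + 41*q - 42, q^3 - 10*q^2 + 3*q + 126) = q - 7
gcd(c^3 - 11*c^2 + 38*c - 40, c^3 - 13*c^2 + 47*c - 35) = c - 5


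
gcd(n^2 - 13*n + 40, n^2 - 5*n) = n - 5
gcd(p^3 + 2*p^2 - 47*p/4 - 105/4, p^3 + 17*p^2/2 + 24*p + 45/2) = p^2 + 11*p/2 + 15/2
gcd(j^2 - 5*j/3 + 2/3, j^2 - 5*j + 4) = j - 1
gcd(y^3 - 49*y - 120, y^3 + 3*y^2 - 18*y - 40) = y + 5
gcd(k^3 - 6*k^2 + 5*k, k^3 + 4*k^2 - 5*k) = k^2 - k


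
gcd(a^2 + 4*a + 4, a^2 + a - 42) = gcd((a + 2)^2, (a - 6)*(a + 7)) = 1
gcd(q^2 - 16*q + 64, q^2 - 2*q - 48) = q - 8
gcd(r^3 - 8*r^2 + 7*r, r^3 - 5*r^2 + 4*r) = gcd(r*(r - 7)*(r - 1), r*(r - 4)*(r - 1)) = r^2 - r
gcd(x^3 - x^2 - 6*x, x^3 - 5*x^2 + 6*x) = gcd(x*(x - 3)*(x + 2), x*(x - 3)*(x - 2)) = x^2 - 3*x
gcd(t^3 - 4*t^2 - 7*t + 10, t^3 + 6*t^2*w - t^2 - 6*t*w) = t - 1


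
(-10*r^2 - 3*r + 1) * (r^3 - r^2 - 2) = -10*r^5 + 7*r^4 + 4*r^3 + 19*r^2 + 6*r - 2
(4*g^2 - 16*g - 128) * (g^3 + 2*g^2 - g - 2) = 4*g^5 - 8*g^4 - 164*g^3 - 248*g^2 + 160*g + 256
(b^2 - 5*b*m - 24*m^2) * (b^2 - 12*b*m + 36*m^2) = b^4 - 17*b^3*m + 72*b^2*m^2 + 108*b*m^3 - 864*m^4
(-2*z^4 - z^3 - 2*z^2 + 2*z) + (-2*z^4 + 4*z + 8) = -4*z^4 - z^3 - 2*z^2 + 6*z + 8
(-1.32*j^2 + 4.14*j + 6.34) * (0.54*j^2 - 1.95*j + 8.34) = -0.7128*j^4 + 4.8096*j^3 - 15.6582*j^2 + 22.1646*j + 52.8756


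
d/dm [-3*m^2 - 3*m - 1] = -6*m - 3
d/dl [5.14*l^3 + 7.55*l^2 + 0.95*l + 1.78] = 15.42*l^2 + 15.1*l + 0.95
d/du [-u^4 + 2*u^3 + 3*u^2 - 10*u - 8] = -4*u^3 + 6*u^2 + 6*u - 10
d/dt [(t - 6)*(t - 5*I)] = 2*t - 6 - 5*I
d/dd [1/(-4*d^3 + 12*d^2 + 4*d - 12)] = (3*d^2 - 6*d - 1)/(4*(d^3 - 3*d^2 - d + 3)^2)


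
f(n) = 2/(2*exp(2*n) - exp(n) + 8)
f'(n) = 2*(-4*exp(2*n) + exp(n))/(2*exp(2*n) - exp(n) + 8)^2 = (2 - 8*exp(n))*exp(n)/(2*exp(2*n) - exp(n) + 8)^2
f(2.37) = 0.01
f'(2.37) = -0.02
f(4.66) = 0.00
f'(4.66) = -0.00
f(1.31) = 0.06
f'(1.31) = -0.10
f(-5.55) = 0.25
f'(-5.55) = 0.00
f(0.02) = 0.22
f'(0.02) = -0.08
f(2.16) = 0.01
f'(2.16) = -0.03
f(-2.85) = 0.25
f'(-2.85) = 0.00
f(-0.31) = 0.24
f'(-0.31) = -0.04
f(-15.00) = 0.25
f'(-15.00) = 0.00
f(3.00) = 0.00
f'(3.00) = -0.00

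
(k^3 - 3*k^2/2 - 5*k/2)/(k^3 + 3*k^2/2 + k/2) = (2*k - 5)/(2*k + 1)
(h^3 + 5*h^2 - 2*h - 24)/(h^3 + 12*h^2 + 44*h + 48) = (h^2 + h - 6)/(h^2 + 8*h + 12)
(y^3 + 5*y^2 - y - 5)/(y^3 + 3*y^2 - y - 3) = (y + 5)/(y + 3)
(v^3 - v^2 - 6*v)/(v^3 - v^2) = (v^2 - v - 6)/(v*(v - 1))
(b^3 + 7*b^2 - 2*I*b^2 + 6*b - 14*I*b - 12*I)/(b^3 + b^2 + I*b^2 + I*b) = (b^2 + 2*b*(3 - I) - 12*I)/(b*(b + I))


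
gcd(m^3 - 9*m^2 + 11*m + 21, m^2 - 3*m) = m - 3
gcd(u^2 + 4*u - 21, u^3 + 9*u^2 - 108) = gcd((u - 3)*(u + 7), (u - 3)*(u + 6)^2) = u - 3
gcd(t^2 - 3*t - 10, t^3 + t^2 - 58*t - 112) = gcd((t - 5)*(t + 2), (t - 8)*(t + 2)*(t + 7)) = t + 2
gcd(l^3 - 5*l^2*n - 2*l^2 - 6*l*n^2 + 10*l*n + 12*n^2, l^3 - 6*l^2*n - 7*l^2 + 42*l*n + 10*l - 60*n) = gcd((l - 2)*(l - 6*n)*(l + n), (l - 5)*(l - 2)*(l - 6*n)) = l^2 - 6*l*n - 2*l + 12*n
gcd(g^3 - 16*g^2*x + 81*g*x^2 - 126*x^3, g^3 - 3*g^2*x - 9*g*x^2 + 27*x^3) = -g + 3*x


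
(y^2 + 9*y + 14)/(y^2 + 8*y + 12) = (y + 7)/(y + 6)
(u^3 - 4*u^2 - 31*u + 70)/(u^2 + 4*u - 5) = (u^2 - 9*u + 14)/(u - 1)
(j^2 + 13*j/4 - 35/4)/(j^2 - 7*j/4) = (j + 5)/j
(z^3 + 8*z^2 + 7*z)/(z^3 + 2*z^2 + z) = (z + 7)/(z + 1)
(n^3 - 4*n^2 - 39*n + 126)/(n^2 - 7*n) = n + 3 - 18/n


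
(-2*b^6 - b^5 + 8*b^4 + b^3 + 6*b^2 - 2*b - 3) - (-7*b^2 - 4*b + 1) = -2*b^6 - b^5 + 8*b^4 + b^3 + 13*b^2 + 2*b - 4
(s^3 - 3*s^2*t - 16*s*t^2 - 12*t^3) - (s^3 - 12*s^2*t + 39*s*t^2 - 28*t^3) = 9*s^2*t - 55*s*t^2 + 16*t^3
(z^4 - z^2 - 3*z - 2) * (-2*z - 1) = -2*z^5 - z^4 + 2*z^3 + 7*z^2 + 7*z + 2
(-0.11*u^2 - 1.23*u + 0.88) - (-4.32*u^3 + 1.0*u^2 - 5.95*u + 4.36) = 4.32*u^3 - 1.11*u^2 + 4.72*u - 3.48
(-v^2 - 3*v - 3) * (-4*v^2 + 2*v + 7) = 4*v^4 + 10*v^3 - v^2 - 27*v - 21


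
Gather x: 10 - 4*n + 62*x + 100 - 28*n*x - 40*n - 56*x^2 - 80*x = -44*n - 56*x^2 + x*(-28*n - 18) + 110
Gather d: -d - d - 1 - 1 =-2*d - 2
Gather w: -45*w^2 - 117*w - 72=-45*w^2 - 117*w - 72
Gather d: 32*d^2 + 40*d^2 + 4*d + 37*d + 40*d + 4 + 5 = 72*d^2 + 81*d + 9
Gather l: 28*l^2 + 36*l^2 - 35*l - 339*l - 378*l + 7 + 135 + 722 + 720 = 64*l^2 - 752*l + 1584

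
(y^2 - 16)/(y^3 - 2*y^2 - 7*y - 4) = (y + 4)/(y^2 + 2*y + 1)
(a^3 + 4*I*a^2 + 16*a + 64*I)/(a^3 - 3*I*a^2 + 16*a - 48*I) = (a + 4*I)/(a - 3*I)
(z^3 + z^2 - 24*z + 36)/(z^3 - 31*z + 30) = (z^2 - 5*z + 6)/(z^2 - 6*z + 5)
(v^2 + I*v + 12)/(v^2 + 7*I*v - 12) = (v - 3*I)/(v + 3*I)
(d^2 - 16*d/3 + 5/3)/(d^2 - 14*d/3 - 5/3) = (3*d - 1)/(3*d + 1)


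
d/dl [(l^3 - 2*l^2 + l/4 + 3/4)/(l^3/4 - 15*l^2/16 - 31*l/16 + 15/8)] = 4*(-28*l^4 - 256*l^3 + 587*l^2 - 390*l + 123)/(16*l^6 - 120*l^5 - 23*l^4 + 1170*l^3 + 61*l^2 - 1860*l + 900)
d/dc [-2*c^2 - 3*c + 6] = -4*c - 3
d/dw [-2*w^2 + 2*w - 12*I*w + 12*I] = -4*w + 2 - 12*I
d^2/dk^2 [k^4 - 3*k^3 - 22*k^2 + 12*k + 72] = 12*k^2 - 18*k - 44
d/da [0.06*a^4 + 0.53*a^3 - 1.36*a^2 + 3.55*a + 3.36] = 0.24*a^3 + 1.59*a^2 - 2.72*a + 3.55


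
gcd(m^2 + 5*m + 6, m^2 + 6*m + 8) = m + 2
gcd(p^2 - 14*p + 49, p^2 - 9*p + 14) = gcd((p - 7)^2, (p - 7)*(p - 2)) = p - 7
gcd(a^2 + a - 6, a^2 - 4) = a - 2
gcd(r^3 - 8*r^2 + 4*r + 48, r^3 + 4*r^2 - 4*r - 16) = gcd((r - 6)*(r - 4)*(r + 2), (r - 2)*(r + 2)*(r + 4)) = r + 2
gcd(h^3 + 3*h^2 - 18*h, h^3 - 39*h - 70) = 1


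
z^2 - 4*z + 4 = (z - 2)^2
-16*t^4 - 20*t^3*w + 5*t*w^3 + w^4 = (-2*t + w)*(t + w)*(2*t + w)*(4*t + w)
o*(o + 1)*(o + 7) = o^3 + 8*o^2 + 7*o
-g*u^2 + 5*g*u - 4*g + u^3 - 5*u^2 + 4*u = (-g + u)*(u - 4)*(u - 1)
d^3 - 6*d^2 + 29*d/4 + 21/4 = (d - 7/2)*(d - 3)*(d + 1/2)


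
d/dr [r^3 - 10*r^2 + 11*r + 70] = 3*r^2 - 20*r + 11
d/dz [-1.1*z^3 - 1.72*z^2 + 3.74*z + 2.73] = -3.3*z^2 - 3.44*z + 3.74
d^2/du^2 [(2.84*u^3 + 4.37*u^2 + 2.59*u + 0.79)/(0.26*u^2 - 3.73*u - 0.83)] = (4.44089209850063e-16*u^5 + 89.077236*u^3 + 58.732836*u^2 + 10.495536*u + 12.30757)/(0.017576*u^6 - 0.756444*u^5 + 10.683738*u^4 - 47.065513*u^3 - 34.105779*u^2 - 7.708791*u - 0.571787)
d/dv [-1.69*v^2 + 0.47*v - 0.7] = 0.47 - 3.38*v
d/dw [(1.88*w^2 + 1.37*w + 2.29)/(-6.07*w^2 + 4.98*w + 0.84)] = (17.6783*w^2 + 30.959*w - 10.2534)/(36.8449*w^4 - 60.4572*w^3 + 14.6028*w^2 + 8.3664*w + 0.7056)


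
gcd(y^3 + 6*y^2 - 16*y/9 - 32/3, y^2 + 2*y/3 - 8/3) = y - 4/3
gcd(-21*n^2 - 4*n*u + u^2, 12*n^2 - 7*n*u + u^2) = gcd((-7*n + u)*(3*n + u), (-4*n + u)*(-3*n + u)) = 1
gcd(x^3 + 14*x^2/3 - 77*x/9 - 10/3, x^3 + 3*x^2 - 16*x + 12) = x + 6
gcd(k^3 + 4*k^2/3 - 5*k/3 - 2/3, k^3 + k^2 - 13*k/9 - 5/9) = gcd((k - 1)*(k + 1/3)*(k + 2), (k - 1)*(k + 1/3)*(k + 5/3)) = k^2 - 2*k/3 - 1/3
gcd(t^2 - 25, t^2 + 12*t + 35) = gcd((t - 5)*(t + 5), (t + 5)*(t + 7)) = t + 5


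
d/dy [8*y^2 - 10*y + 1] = 16*y - 10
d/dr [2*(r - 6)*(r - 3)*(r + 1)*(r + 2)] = 8*r^3 - 36*r^2 - 28*r + 72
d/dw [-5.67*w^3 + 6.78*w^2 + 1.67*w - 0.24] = -17.01*w^2 + 13.56*w + 1.67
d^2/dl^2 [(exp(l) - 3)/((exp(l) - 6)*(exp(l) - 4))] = (exp(4*l) - 2*exp(3*l) - 54*exp(2*l) + 228*exp(l) - 144)*exp(l)/(exp(6*l) - 30*exp(5*l) + 372*exp(4*l) - 2440*exp(3*l) + 8928*exp(2*l) - 17280*exp(l) + 13824)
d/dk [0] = 0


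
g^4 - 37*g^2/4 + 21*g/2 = g*(g - 2)*(g - 3/2)*(g + 7/2)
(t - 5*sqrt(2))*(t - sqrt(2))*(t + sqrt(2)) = t^3 - 5*sqrt(2)*t^2 - 2*t + 10*sqrt(2)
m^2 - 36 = (m - 6)*(m + 6)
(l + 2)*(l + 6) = l^2 + 8*l + 12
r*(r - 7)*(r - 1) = r^3 - 8*r^2 + 7*r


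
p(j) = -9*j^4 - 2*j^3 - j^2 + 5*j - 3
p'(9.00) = -26743.00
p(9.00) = -60546.00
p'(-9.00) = 25781.00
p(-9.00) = -57720.00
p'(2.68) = -736.41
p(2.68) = -499.56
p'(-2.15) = 339.35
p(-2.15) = -190.80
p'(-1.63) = 148.23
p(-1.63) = -68.68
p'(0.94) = -32.08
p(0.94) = -7.87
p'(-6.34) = 8950.75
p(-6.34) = -14106.39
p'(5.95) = -7802.53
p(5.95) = -11709.98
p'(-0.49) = 8.77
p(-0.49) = -5.97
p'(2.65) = -712.38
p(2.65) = -477.83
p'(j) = -36*j^3 - 6*j^2 - 2*j + 5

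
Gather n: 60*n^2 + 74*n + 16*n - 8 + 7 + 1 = 60*n^2 + 90*n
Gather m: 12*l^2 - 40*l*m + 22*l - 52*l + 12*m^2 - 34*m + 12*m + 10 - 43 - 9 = 12*l^2 - 30*l + 12*m^2 + m*(-40*l - 22) - 42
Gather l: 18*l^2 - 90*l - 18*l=18*l^2 - 108*l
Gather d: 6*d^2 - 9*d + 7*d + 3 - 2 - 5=6*d^2 - 2*d - 4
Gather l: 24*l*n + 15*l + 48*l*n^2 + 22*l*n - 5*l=l*(48*n^2 + 46*n + 10)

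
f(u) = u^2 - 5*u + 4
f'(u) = 2*u - 5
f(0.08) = 3.61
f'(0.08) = -4.84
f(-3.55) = 34.35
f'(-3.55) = -12.10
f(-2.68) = 24.58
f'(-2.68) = -10.36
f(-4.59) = 48.02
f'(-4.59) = -14.18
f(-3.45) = 33.15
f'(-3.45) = -11.90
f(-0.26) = 5.37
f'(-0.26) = -5.52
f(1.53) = -1.31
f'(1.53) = -1.94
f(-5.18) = 56.73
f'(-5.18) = -15.36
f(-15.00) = 304.00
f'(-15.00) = -35.00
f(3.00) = -2.00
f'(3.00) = 1.00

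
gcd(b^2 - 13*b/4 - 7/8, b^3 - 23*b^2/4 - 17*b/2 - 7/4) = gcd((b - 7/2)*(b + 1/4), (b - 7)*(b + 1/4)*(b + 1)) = b + 1/4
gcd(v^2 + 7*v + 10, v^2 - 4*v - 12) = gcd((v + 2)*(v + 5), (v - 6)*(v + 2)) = v + 2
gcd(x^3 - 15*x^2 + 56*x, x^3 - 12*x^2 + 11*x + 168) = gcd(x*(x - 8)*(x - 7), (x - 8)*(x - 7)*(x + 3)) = x^2 - 15*x + 56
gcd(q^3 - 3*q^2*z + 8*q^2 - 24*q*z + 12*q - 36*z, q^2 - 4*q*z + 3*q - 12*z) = 1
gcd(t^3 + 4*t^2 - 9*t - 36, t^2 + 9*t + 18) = t + 3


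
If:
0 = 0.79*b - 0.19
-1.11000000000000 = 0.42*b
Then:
No Solution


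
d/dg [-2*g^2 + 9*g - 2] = 9 - 4*g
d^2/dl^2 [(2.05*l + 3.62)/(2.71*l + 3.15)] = 18.171634/(2.71*l + 3.15)^3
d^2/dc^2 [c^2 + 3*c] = 2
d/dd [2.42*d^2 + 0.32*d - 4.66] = 4.84*d + 0.32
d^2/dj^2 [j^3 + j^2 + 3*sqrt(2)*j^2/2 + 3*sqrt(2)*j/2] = 6*j + 2 + 3*sqrt(2)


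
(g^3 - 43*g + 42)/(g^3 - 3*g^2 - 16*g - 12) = (g^2 + 6*g - 7)/(g^2 + 3*g + 2)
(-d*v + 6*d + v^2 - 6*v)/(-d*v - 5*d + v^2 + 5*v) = (v - 6)/(v + 5)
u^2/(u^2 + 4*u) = u/(u + 4)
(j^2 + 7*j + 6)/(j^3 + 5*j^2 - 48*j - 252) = (j + 1)/(j^2 - j - 42)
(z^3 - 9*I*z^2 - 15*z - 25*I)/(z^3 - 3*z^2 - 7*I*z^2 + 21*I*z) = (z^3 - 9*I*z^2 - 15*z - 25*I)/(z*(z^2 - 3*z - 7*I*z + 21*I))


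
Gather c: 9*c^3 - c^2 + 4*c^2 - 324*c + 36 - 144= 9*c^3 + 3*c^2 - 324*c - 108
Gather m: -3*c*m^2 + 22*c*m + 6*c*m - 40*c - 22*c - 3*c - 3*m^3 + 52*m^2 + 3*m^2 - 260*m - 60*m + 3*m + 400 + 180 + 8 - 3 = -65*c - 3*m^3 + m^2*(55 - 3*c) + m*(28*c - 317) + 585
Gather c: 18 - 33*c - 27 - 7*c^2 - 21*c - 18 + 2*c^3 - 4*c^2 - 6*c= 2*c^3 - 11*c^2 - 60*c - 27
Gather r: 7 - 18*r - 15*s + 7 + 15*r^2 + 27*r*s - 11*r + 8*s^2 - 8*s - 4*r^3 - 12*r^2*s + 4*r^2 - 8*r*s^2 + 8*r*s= -4*r^3 + r^2*(19 - 12*s) + r*(-8*s^2 + 35*s - 29) + 8*s^2 - 23*s + 14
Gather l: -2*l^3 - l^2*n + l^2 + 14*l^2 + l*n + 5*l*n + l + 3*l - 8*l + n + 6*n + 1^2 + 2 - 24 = -2*l^3 + l^2*(15 - n) + l*(6*n - 4) + 7*n - 21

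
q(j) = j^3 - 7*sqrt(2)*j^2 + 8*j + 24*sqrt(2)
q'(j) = 3*j^2 - 14*sqrt(2)*j + 8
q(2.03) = 17.75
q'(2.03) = -19.83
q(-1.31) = 4.22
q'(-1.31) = 39.08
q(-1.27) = 5.77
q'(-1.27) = 37.98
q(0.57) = 35.47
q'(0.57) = -2.31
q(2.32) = 11.71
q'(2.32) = -21.79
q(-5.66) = -509.80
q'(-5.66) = 216.17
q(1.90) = 20.26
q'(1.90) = -18.79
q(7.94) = -26.07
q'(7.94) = 39.93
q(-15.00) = -5688.45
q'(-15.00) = 979.98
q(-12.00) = -3215.59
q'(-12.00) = 677.59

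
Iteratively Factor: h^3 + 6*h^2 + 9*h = (h)*(h^2 + 6*h + 9) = h*(h + 3)*(h + 3)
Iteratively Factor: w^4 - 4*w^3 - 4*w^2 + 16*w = (w)*(w^3 - 4*w^2 - 4*w + 16) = w*(w - 4)*(w^2 - 4) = w*(w - 4)*(w + 2)*(w - 2)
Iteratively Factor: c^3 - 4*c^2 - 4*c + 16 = (c - 4)*(c^2 - 4) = (c - 4)*(c - 2)*(c + 2)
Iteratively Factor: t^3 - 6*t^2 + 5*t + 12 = (t - 3)*(t^2 - 3*t - 4) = (t - 4)*(t - 3)*(t + 1)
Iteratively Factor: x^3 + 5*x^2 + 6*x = (x)*(x^2 + 5*x + 6) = x*(x + 2)*(x + 3)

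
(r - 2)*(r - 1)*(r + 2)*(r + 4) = r^4 + 3*r^3 - 8*r^2 - 12*r + 16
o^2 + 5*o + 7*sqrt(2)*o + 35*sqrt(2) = (o + 5)*(o + 7*sqrt(2))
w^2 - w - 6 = (w - 3)*(w + 2)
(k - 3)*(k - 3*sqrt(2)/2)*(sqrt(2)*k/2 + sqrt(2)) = sqrt(2)*k^3/2 - 3*k^2/2 - sqrt(2)*k^2/2 - 3*sqrt(2)*k + 3*k/2 + 9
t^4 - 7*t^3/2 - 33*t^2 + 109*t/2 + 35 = (t - 7)*(t - 2)*(t + 1/2)*(t + 5)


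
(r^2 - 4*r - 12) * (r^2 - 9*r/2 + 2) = r^4 - 17*r^3/2 + 8*r^2 + 46*r - 24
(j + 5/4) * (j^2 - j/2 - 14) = j^3 + 3*j^2/4 - 117*j/8 - 35/2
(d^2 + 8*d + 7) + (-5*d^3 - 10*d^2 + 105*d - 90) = -5*d^3 - 9*d^2 + 113*d - 83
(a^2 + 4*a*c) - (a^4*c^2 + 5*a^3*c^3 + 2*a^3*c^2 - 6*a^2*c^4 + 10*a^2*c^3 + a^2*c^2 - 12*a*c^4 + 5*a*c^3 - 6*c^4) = -a^4*c^2 - 5*a^3*c^3 - 2*a^3*c^2 + 6*a^2*c^4 - 10*a^2*c^3 - a^2*c^2 + a^2 + 12*a*c^4 - 5*a*c^3 + 4*a*c + 6*c^4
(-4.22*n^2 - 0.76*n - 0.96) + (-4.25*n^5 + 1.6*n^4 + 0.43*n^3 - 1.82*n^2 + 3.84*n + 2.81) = -4.25*n^5 + 1.6*n^4 + 0.43*n^3 - 6.04*n^2 + 3.08*n + 1.85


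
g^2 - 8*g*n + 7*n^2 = (g - 7*n)*(g - n)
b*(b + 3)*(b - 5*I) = b^3 + 3*b^2 - 5*I*b^2 - 15*I*b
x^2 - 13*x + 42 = (x - 7)*(x - 6)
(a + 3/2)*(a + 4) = a^2 + 11*a/2 + 6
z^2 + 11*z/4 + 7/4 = (z + 1)*(z + 7/4)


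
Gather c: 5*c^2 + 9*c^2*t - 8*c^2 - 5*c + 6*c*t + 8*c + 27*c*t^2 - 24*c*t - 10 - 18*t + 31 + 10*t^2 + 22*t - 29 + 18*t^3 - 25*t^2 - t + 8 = c^2*(9*t - 3) + c*(27*t^2 - 18*t + 3) + 18*t^3 - 15*t^2 + 3*t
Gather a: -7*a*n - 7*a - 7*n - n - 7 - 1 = a*(-7*n - 7) - 8*n - 8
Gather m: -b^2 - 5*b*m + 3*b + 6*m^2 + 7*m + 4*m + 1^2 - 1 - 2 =-b^2 + 3*b + 6*m^2 + m*(11 - 5*b) - 2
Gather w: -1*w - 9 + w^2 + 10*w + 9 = w^2 + 9*w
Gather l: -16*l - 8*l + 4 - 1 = 3 - 24*l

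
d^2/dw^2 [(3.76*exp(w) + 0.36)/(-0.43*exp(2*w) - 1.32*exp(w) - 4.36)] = (-0.695223999999999*exp(4*w) + 1.86791999999999*exp(3*w) + 41.68248*exp(2*w) + 23.712*exp(w) - 69.404224)*exp(w)/(0.079507*exp(6*w) + 0.732204*exp(5*w) + 4.666188*exp(4*w) + 17.148384*exp(3*w) + 47.312976*exp(2*w) + 75.278016*exp(w) + 82.881856)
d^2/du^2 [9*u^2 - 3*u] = 18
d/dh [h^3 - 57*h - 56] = 3*h^2 - 57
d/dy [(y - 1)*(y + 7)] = 2*y + 6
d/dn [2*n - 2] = 2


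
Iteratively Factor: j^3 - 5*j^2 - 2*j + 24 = (j - 4)*(j^2 - j - 6) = (j - 4)*(j - 3)*(j + 2)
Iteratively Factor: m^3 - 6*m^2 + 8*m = (m)*(m^2 - 6*m + 8) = m*(m - 4)*(m - 2)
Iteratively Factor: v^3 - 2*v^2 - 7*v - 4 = (v - 4)*(v^2 + 2*v + 1) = (v - 4)*(v + 1)*(v + 1)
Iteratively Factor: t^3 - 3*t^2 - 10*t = (t)*(t^2 - 3*t - 10) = t*(t + 2)*(t - 5)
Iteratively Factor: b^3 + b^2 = (b)*(b^2 + b) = b*(b + 1)*(b)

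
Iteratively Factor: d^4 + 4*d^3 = (d)*(d^3 + 4*d^2) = d^2*(d^2 + 4*d) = d^3*(d + 4)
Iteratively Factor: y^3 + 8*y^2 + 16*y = (y)*(y^2 + 8*y + 16) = y*(y + 4)*(y + 4)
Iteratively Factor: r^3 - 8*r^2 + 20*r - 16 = (r - 2)*(r^2 - 6*r + 8) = (r - 4)*(r - 2)*(r - 2)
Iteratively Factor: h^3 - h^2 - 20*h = (h - 5)*(h^2 + 4*h) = h*(h - 5)*(h + 4)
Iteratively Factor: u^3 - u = (u)*(u^2 - 1) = u*(u - 1)*(u + 1)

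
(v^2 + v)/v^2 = (v + 1)/v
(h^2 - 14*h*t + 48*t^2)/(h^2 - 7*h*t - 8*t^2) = (h - 6*t)/(h + t)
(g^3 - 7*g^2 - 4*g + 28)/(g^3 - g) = (g^3 - 7*g^2 - 4*g + 28)/(g^3 - g)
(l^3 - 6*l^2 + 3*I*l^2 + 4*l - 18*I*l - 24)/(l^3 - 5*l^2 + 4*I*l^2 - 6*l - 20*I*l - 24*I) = (l - I)/(l + 1)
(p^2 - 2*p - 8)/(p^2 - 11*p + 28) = (p + 2)/(p - 7)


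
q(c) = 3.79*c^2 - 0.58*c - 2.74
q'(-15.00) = -114.28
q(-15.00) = 858.71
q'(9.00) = 67.64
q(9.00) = 299.03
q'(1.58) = 11.40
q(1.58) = 5.80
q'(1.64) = 11.85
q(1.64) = 6.50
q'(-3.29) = -25.52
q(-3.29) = 40.19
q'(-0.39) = -3.54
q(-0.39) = -1.94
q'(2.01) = 14.66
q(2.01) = 11.41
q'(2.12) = 15.49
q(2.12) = 13.06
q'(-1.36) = -10.89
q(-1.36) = 5.06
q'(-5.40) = -41.51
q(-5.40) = 110.91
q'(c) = 7.58*c - 0.58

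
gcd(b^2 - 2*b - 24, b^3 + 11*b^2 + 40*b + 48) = b + 4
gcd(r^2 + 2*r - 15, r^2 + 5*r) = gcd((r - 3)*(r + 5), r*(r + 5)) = r + 5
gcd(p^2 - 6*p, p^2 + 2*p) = p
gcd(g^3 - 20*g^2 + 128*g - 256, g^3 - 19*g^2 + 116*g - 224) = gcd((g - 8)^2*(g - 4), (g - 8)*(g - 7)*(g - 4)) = g^2 - 12*g + 32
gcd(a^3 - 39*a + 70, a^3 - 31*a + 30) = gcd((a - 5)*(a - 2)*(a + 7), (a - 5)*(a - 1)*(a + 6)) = a - 5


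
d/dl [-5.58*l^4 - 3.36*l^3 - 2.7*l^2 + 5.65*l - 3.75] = -22.32*l^3 - 10.08*l^2 - 5.4*l + 5.65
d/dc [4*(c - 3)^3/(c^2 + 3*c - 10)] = 4*(c - 3)^2*(3*c^2 + 9*c - (c - 3)*(2*c + 3) - 30)/(c^2 + 3*c - 10)^2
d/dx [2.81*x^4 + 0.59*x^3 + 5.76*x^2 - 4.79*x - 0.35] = 11.24*x^3 + 1.77*x^2 + 11.52*x - 4.79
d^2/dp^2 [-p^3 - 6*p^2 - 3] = -6*p - 12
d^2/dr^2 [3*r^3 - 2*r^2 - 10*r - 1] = 18*r - 4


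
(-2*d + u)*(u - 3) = -2*d*u + 6*d + u^2 - 3*u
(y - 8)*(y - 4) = y^2 - 12*y + 32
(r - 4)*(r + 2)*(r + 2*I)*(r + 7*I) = r^4 - 2*r^3 + 9*I*r^3 - 22*r^2 - 18*I*r^2 + 28*r - 72*I*r + 112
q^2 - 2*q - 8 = (q - 4)*(q + 2)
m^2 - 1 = (m - 1)*(m + 1)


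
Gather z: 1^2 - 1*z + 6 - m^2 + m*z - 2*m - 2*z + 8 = -m^2 - 2*m + z*(m - 3) + 15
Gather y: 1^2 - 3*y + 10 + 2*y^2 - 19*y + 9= 2*y^2 - 22*y + 20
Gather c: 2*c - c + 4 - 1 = c + 3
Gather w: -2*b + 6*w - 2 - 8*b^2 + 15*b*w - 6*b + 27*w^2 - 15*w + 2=-8*b^2 - 8*b + 27*w^2 + w*(15*b - 9)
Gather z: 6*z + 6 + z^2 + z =z^2 + 7*z + 6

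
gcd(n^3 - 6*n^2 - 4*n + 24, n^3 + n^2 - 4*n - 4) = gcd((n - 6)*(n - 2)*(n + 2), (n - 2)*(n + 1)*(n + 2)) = n^2 - 4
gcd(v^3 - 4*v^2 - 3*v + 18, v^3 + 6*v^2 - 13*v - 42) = v^2 - v - 6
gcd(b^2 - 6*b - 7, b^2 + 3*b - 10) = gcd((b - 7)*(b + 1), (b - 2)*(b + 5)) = 1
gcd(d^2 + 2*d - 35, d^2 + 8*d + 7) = d + 7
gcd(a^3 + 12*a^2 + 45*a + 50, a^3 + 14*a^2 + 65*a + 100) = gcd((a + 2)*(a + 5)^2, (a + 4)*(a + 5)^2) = a^2 + 10*a + 25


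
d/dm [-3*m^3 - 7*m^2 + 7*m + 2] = -9*m^2 - 14*m + 7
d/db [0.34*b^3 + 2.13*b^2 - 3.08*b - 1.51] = 1.02*b^2 + 4.26*b - 3.08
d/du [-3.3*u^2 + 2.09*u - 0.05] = 2.09 - 6.6*u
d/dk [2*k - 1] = 2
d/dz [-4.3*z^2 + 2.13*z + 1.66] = 2.13 - 8.6*z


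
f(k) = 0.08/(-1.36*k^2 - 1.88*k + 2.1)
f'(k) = 0.08*(2.72*k + 1.88)/(-1.36*k^2 - 1.88*k + 2.1)^2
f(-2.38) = -0.07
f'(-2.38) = -0.29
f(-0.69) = 0.03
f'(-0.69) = 0.00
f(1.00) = -0.07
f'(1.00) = 0.28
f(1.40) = -0.03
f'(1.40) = 0.04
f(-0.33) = 0.03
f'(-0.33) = 0.01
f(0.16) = 0.05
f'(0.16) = 0.06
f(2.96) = -0.01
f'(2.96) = 0.00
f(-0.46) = 0.03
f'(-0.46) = 0.01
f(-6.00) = -0.00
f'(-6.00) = -0.00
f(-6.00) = -0.00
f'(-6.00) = -0.00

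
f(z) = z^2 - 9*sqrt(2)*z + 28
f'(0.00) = -12.73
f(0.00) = 28.00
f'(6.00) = -0.73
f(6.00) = -12.37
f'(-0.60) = -13.93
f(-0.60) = 36.00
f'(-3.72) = -20.17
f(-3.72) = 89.19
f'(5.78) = -1.17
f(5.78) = -12.16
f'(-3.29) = -19.31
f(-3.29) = 80.70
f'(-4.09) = -20.91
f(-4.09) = 96.79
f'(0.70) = -11.33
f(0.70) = 19.58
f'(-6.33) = -25.39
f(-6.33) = 148.64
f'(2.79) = -7.15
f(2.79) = 0.27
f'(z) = 2*z - 9*sqrt(2)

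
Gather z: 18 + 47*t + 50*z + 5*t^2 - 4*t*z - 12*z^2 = 5*t^2 + 47*t - 12*z^2 + z*(50 - 4*t) + 18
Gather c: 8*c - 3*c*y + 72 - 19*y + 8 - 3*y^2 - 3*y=c*(8 - 3*y) - 3*y^2 - 22*y + 80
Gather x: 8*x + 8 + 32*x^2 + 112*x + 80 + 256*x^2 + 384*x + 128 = 288*x^2 + 504*x + 216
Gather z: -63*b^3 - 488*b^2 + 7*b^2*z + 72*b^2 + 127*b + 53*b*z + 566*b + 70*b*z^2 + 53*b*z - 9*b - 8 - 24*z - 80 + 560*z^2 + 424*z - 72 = -63*b^3 - 416*b^2 + 684*b + z^2*(70*b + 560) + z*(7*b^2 + 106*b + 400) - 160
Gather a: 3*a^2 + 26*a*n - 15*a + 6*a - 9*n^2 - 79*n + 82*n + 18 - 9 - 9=3*a^2 + a*(26*n - 9) - 9*n^2 + 3*n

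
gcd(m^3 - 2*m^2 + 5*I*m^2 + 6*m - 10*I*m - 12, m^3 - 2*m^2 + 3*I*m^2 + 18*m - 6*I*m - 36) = m^2 + m*(-2 + 6*I) - 12*I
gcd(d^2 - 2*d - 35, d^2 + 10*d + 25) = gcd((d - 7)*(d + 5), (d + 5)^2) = d + 5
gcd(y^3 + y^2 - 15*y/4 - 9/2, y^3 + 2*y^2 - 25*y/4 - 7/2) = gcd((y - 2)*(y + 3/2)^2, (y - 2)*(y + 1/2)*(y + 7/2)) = y - 2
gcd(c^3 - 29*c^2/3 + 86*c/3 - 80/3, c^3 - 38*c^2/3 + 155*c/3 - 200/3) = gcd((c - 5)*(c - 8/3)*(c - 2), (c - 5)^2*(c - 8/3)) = c^2 - 23*c/3 + 40/3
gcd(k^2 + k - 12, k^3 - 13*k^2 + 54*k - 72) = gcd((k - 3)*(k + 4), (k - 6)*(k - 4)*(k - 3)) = k - 3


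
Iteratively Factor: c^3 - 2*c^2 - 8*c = (c - 4)*(c^2 + 2*c) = c*(c - 4)*(c + 2)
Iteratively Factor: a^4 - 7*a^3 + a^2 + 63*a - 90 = (a - 2)*(a^3 - 5*a^2 - 9*a + 45) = (a - 3)*(a - 2)*(a^2 - 2*a - 15) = (a - 3)*(a - 2)*(a + 3)*(a - 5)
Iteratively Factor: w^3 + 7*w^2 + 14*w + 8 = (w + 1)*(w^2 + 6*w + 8) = (w + 1)*(w + 4)*(w + 2)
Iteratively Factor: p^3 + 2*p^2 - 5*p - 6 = (p + 3)*(p^2 - p - 2) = (p - 2)*(p + 3)*(p + 1)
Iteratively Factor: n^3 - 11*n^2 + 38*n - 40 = (n - 4)*(n^2 - 7*n + 10) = (n - 4)*(n - 2)*(n - 5)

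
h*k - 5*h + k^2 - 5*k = (h + k)*(k - 5)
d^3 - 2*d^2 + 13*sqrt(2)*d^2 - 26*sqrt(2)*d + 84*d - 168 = (d - 2)*(d + 6*sqrt(2))*(d + 7*sqrt(2))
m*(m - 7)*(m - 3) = m^3 - 10*m^2 + 21*m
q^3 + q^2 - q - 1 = (q - 1)*(q + 1)^2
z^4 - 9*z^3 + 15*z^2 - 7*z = z*(z - 7)*(z - 1)^2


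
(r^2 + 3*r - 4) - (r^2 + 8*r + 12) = -5*r - 16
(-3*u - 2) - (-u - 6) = 4 - 2*u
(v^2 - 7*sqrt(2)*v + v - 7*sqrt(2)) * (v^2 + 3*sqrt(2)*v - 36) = v^4 - 4*sqrt(2)*v^3 + v^3 - 78*v^2 - 4*sqrt(2)*v^2 - 78*v + 252*sqrt(2)*v + 252*sqrt(2)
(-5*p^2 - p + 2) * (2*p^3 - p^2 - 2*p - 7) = -10*p^5 + 3*p^4 + 15*p^3 + 35*p^2 + 3*p - 14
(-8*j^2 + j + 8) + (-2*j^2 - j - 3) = 5 - 10*j^2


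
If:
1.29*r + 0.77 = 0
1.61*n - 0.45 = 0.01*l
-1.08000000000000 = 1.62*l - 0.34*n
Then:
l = -0.61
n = 0.28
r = -0.60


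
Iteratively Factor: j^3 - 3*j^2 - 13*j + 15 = (j - 5)*(j^2 + 2*j - 3) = (j - 5)*(j + 3)*(j - 1)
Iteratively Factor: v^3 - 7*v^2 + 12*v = (v)*(v^2 - 7*v + 12) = v*(v - 4)*(v - 3)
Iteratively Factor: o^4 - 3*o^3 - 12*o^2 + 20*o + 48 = (o + 2)*(o^3 - 5*o^2 - 2*o + 24) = (o - 3)*(o + 2)*(o^2 - 2*o - 8) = (o - 4)*(o - 3)*(o + 2)*(o + 2)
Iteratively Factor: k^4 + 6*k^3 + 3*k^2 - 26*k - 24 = (k + 3)*(k^3 + 3*k^2 - 6*k - 8) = (k - 2)*(k + 3)*(k^2 + 5*k + 4) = (k - 2)*(k + 3)*(k + 4)*(k + 1)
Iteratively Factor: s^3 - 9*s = (s)*(s^2 - 9) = s*(s + 3)*(s - 3)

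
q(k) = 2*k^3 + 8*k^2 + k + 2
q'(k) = 6*k^2 + 16*k + 1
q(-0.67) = 4.32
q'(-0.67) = -7.03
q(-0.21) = 2.12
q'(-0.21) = -2.10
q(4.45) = 341.11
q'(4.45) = 191.02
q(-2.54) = 18.30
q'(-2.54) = -0.93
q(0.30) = 3.07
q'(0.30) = 6.34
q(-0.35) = 2.54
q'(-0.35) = -3.86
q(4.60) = 370.55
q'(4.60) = 201.56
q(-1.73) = 13.86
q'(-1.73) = -8.72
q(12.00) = 4622.00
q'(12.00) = 1057.00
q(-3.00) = 17.00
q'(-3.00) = 7.00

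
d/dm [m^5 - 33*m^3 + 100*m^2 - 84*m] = 5*m^4 - 99*m^2 + 200*m - 84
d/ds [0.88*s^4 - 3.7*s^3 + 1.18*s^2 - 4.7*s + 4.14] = 3.52*s^3 - 11.1*s^2 + 2.36*s - 4.7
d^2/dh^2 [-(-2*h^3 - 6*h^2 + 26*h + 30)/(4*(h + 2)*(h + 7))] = 3*(9*h^3 + 69*h^2 + 243*h + 407)/(h^6 + 27*h^5 + 285*h^4 + 1485*h^3 + 3990*h^2 + 5292*h + 2744)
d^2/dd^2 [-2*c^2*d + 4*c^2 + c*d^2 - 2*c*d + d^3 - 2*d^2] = 2*c + 6*d - 4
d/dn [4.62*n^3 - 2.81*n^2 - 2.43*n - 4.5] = 13.86*n^2 - 5.62*n - 2.43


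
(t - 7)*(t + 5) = t^2 - 2*t - 35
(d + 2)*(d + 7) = d^2 + 9*d + 14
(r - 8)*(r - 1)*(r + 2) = r^3 - 7*r^2 - 10*r + 16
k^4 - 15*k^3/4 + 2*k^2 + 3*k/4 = k*(k - 3)*(k - 1)*(k + 1/4)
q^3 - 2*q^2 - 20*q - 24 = (q - 6)*(q + 2)^2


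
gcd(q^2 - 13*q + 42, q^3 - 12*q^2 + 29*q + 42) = q^2 - 13*q + 42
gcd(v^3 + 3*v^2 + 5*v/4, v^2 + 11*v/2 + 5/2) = v + 1/2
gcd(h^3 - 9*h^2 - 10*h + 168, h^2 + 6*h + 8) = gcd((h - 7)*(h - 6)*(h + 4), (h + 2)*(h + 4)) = h + 4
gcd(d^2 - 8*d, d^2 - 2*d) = d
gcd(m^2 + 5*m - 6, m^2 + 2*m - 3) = m - 1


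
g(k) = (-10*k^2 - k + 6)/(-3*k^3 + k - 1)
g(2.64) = 1.24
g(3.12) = 1.06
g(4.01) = 0.83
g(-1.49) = -1.98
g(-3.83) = -0.84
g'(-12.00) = -0.02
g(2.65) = 1.23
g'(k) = (-20*k - 1)/(-3*k^3 + k - 1) + (9*k^2 - 1)*(-10*k^2 - k + 6)/(-3*k^3 + k - 1)^2 = ((20*k + 1)*(3*k^3 - k + 1) - (9*k^2 - 1)*(10*k^2 + k - 6))/(3*k^3 - k + 1)^2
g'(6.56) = -0.08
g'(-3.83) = -0.21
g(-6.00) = -0.54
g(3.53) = 0.94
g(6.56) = 0.51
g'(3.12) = -0.32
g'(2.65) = -0.42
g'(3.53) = -0.26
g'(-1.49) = -1.18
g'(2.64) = -0.42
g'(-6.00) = -0.09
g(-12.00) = -0.27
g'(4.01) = -0.20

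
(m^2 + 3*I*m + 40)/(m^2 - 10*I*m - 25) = (m + 8*I)/(m - 5*I)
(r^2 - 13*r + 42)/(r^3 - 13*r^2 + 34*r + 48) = (r - 7)/(r^2 - 7*r - 8)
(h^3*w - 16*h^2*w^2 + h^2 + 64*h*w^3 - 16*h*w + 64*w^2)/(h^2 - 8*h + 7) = (h^3*w - 16*h^2*w^2 + h^2 + 64*h*w^3 - 16*h*w + 64*w^2)/(h^2 - 8*h + 7)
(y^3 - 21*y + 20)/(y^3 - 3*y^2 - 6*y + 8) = (y + 5)/(y + 2)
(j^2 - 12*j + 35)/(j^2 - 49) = (j - 5)/(j + 7)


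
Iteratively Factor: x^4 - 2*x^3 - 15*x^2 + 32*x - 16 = (x - 1)*(x^3 - x^2 - 16*x + 16) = (x - 1)*(x + 4)*(x^2 - 5*x + 4) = (x - 4)*(x - 1)*(x + 4)*(x - 1)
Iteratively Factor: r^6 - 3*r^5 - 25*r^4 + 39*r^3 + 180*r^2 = (r - 5)*(r^5 + 2*r^4 - 15*r^3 - 36*r^2) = (r - 5)*(r + 3)*(r^4 - r^3 - 12*r^2) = r*(r - 5)*(r + 3)*(r^3 - r^2 - 12*r) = r*(r - 5)*(r + 3)^2*(r^2 - 4*r) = r*(r - 5)*(r - 4)*(r + 3)^2*(r)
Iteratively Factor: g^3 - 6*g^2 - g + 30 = (g - 3)*(g^2 - 3*g - 10) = (g - 3)*(g + 2)*(g - 5)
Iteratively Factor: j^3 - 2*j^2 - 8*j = (j - 4)*(j^2 + 2*j) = (j - 4)*(j + 2)*(j)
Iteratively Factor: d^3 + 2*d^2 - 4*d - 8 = (d + 2)*(d^2 - 4) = (d + 2)^2*(d - 2)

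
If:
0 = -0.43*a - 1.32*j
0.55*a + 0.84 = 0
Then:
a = -1.53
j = 0.50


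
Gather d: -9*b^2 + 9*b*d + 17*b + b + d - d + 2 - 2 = -9*b^2 + 9*b*d + 18*b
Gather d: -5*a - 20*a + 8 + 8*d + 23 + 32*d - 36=-25*a + 40*d - 5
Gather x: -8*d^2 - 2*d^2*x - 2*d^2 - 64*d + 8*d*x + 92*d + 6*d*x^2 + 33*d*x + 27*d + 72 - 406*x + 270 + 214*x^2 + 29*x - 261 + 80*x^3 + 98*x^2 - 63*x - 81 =-10*d^2 + 55*d + 80*x^3 + x^2*(6*d + 312) + x*(-2*d^2 + 41*d - 440)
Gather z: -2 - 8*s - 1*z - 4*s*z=-8*s + z*(-4*s - 1) - 2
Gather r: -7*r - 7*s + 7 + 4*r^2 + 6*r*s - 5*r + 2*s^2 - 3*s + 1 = 4*r^2 + r*(6*s - 12) + 2*s^2 - 10*s + 8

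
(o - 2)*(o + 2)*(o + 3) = o^3 + 3*o^2 - 4*o - 12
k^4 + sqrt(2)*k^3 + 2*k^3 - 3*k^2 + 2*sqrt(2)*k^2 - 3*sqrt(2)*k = k*(k - 1)*(k + 3)*(k + sqrt(2))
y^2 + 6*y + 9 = (y + 3)^2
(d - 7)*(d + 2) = d^2 - 5*d - 14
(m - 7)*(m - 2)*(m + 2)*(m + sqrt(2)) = m^4 - 7*m^3 + sqrt(2)*m^3 - 7*sqrt(2)*m^2 - 4*m^2 - 4*sqrt(2)*m + 28*m + 28*sqrt(2)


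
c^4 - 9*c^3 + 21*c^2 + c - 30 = (c - 5)*(c - 3)*(c - 2)*(c + 1)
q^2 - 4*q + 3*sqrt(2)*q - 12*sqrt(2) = (q - 4)*(q + 3*sqrt(2))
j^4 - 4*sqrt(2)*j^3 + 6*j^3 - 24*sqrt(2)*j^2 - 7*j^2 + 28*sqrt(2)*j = j*(j - 1)*(j + 7)*(j - 4*sqrt(2))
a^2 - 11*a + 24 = (a - 8)*(a - 3)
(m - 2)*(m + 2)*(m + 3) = m^3 + 3*m^2 - 4*m - 12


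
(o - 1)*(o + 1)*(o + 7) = o^3 + 7*o^2 - o - 7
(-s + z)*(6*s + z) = -6*s^2 + 5*s*z + z^2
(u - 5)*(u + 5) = u^2 - 25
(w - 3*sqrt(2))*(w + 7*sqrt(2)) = w^2 + 4*sqrt(2)*w - 42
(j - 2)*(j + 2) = j^2 - 4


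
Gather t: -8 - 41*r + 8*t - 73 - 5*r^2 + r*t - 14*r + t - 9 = -5*r^2 - 55*r + t*(r + 9) - 90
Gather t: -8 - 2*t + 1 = -2*t - 7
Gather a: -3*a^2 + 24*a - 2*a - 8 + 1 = -3*a^2 + 22*a - 7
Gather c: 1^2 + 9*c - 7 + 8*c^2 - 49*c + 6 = 8*c^2 - 40*c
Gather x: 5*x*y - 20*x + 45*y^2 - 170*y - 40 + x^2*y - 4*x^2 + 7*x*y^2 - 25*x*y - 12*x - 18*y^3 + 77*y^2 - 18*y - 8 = x^2*(y - 4) + x*(7*y^2 - 20*y - 32) - 18*y^3 + 122*y^2 - 188*y - 48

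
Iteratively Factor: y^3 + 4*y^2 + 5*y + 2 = (y + 2)*(y^2 + 2*y + 1) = (y + 1)*(y + 2)*(y + 1)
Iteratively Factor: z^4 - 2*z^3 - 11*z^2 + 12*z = (z - 1)*(z^3 - z^2 - 12*z) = (z - 4)*(z - 1)*(z^2 + 3*z) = z*(z - 4)*(z - 1)*(z + 3)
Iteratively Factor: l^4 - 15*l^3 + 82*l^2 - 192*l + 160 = (l - 4)*(l^3 - 11*l^2 + 38*l - 40) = (l - 4)*(l - 2)*(l^2 - 9*l + 20) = (l - 4)^2*(l - 2)*(l - 5)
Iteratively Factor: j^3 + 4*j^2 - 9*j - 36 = (j + 3)*(j^2 + j - 12) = (j + 3)*(j + 4)*(j - 3)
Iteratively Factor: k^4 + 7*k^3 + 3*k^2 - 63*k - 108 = (k + 3)*(k^3 + 4*k^2 - 9*k - 36) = (k + 3)^2*(k^2 + k - 12) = (k + 3)^2*(k + 4)*(k - 3)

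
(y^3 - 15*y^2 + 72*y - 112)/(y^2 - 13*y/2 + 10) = 2*(y^2 - 11*y + 28)/(2*y - 5)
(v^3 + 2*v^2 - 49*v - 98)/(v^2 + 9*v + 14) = v - 7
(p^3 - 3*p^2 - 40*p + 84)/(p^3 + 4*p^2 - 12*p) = (p - 7)/p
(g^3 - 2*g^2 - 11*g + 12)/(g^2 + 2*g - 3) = g - 4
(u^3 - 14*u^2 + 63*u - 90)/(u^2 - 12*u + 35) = (u^2 - 9*u + 18)/(u - 7)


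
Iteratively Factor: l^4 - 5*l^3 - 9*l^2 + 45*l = (l - 3)*(l^3 - 2*l^2 - 15*l) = (l - 5)*(l - 3)*(l^2 + 3*l) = l*(l - 5)*(l - 3)*(l + 3)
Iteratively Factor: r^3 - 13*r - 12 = (r + 1)*(r^2 - r - 12) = (r - 4)*(r + 1)*(r + 3)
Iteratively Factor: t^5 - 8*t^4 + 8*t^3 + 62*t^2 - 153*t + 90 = (t - 2)*(t^4 - 6*t^3 - 4*t^2 + 54*t - 45) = (t - 5)*(t - 2)*(t^3 - t^2 - 9*t + 9) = (t - 5)*(t - 2)*(t + 3)*(t^2 - 4*t + 3) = (t - 5)*(t - 2)*(t - 1)*(t + 3)*(t - 3)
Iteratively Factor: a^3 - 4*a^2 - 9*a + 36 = (a - 3)*(a^2 - a - 12) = (a - 4)*(a - 3)*(a + 3)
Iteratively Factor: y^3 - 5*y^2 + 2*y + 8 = (y + 1)*(y^2 - 6*y + 8) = (y - 2)*(y + 1)*(y - 4)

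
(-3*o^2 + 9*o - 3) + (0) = -3*o^2 + 9*o - 3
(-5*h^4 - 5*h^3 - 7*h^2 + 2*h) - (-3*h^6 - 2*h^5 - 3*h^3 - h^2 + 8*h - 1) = 3*h^6 + 2*h^5 - 5*h^4 - 2*h^3 - 6*h^2 - 6*h + 1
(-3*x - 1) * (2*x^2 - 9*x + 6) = -6*x^3 + 25*x^2 - 9*x - 6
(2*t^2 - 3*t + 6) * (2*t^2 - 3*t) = 4*t^4 - 12*t^3 + 21*t^2 - 18*t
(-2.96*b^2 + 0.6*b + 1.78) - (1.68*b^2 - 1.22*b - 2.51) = -4.64*b^2 + 1.82*b + 4.29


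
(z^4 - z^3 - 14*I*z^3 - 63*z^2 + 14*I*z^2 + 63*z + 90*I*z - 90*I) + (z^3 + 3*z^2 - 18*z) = z^4 - 14*I*z^3 - 60*z^2 + 14*I*z^2 + 45*z + 90*I*z - 90*I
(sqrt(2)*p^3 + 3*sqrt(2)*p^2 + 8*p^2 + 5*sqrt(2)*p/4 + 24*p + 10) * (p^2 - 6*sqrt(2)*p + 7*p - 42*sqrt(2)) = sqrt(2)*p^5 - 4*p^4 + 10*sqrt(2)*p^4 - 40*p^3 - 103*sqrt(2)*p^3/4 - 1885*sqrt(2)*p^2/4 - 89*p^2 - 1068*sqrt(2)*p - 35*p - 420*sqrt(2)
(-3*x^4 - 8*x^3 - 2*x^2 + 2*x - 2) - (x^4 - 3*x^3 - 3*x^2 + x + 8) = -4*x^4 - 5*x^3 + x^2 + x - 10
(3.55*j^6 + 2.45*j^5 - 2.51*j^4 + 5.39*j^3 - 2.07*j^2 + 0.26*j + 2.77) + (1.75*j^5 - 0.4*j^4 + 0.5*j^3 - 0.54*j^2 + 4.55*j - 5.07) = 3.55*j^6 + 4.2*j^5 - 2.91*j^4 + 5.89*j^3 - 2.61*j^2 + 4.81*j - 2.3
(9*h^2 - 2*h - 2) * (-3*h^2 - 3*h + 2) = -27*h^4 - 21*h^3 + 30*h^2 + 2*h - 4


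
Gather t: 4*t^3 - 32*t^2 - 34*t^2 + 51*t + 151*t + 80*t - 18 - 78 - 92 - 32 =4*t^3 - 66*t^2 + 282*t - 220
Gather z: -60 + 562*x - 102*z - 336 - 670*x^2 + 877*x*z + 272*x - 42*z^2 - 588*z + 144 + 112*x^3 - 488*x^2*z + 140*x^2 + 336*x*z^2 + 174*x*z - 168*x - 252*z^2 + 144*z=112*x^3 - 530*x^2 + 666*x + z^2*(336*x - 294) + z*(-488*x^2 + 1051*x - 546) - 252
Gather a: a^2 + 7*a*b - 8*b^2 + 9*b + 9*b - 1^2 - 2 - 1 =a^2 + 7*a*b - 8*b^2 + 18*b - 4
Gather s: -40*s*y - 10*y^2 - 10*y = -40*s*y - 10*y^2 - 10*y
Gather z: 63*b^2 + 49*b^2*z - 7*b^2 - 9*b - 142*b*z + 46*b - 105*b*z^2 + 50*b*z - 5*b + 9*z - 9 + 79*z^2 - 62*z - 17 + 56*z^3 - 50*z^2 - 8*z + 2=56*b^2 + 32*b + 56*z^3 + z^2*(29 - 105*b) + z*(49*b^2 - 92*b - 61) - 24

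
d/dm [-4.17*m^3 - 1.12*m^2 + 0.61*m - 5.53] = -12.51*m^2 - 2.24*m + 0.61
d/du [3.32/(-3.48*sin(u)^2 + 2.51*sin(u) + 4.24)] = (23.1072*sin(u) - 8.3332)*cos(u)/(-3.48*sin(u)^2 + 2.51*sin(u) + 4.24)^2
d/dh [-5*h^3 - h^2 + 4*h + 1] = -15*h^2 - 2*h + 4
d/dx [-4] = 0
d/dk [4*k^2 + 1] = 8*k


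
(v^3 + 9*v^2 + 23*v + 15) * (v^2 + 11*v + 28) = v^5 + 20*v^4 + 150*v^3 + 520*v^2 + 809*v + 420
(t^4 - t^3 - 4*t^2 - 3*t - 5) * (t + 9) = t^5 + 8*t^4 - 13*t^3 - 39*t^2 - 32*t - 45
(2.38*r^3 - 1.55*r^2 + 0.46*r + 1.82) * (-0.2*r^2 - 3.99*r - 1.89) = -0.476*r^5 - 9.1862*r^4 + 1.5943*r^3 + 0.7301*r^2 - 8.1312*r - 3.4398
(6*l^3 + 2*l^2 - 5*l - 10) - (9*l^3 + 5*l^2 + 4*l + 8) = -3*l^3 - 3*l^2 - 9*l - 18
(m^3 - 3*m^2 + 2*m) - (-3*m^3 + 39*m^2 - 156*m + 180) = 4*m^3 - 42*m^2 + 158*m - 180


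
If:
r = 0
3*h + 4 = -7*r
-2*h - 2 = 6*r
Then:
No Solution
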